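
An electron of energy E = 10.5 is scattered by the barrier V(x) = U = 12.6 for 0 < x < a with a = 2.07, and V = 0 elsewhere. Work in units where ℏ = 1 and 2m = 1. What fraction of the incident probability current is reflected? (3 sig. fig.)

Since E < U the interior solution is evanescent with decay constant κ = √(2m(U − E))/ℏ = 1.449.
κa = 3.000, sinh(κa) = 10.02.
The exact tunnelling result is T⁻¹ = 1 + U² sinh²(κa) / [4E(U − E)] = 181.5, so T = 0.00551.
R = 1 − T = 0.994.

R = 0.994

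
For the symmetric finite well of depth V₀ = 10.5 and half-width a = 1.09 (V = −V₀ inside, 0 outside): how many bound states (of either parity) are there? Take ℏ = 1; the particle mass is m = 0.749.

N = 3

Define the well-strength parameter z₀ = (a/ℏ)√(2mV₀) = 1.09 × √(2·0.749·10.5) = 4.323.
A new bound state (alternating even/odd) appears each time z₀ passes a multiple of π/2, so N = ⌊2z₀/π⌋ + 1 = ⌊2.752⌋ + 1 = 3.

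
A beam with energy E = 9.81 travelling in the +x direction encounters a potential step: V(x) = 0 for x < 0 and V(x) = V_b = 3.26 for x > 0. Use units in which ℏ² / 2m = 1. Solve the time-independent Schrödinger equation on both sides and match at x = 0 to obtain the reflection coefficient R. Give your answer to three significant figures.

The wavenumbers are k₁ = √(2mE)/ℏ = 3.132 on the left and k₂ = √(2m(E − V_b))/ℏ = 2.559 on the right.
Continuity of ψ and ψ′ at the step yields the reflection amplitude r = (k₁ − k₂)/(k₁ + k₂) = 0.1006; thus R = |r|² = 0.01013, T = 0.9899.

R = 0.0101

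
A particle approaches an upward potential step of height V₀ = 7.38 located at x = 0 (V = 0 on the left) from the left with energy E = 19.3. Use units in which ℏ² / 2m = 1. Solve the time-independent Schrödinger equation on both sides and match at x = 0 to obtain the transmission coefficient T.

The wavenumbers are k₁ = √(2mE)/ℏ = 4.393 on the left and k₂ = √(2m(E − V₀))/ℏ = 3.453 on the right.
Continuity of ψ and ψ′ at the step yields the reflection amplitude r = (k₁ − k₂)/(k₁ + k₂) = 0.1199; thus R = |r|² = 0.01437, T = 0.9856.

T = 0.986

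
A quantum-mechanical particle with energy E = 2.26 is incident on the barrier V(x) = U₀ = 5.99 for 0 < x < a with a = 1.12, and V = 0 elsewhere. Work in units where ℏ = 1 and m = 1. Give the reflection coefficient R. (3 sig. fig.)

R = 0.992

Since E < U₀ the interior solution is evanescent with decay constant κ = √(2m(U₀ − E))/ℏ = 2.731.
κa = 3.059, sinh(κa) = 10.63.
Matching ψ, ψ′ at both faces gives T = [1 + U₀² sinh²(κa) / (4E(U₀ − E))]⁻¹ = 1/121.2 = 0.00825.
R = 1 − T = 0.992.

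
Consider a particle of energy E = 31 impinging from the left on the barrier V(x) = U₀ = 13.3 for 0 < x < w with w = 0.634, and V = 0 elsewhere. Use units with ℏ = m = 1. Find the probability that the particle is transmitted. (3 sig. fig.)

E > U₀: inside the barrier k₂ = √(2m(E − U₀))/ℏ = 5.950, k₂w = 3.772.
Matching at both interfaces gives T⁻¹ = 1 + U₀² sin²(k₂w) / [4E(E − U₀)] = 1.028, hence T = 0.973.

T = 0.973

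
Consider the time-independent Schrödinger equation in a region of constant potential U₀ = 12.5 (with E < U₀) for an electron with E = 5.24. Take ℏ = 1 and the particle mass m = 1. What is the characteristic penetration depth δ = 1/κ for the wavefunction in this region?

δ = 0.262

Since E < U₀ the TISE in this region is ψ'' = κ²ψ with κ = √(2m(U₀ − E))/ℏ.
κ = √(2 × 1 × 7.26) = 3.811. The penetration depth is δ = 1/κ = 0.262.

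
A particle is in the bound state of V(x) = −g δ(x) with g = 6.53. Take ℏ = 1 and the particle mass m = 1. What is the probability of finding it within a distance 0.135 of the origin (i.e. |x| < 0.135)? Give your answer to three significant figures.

P = 0.828

The normalised bound state is ψ = √κ e^{−κ|x|} with κ = mg/ℏ² = 6.530.
P(|x| < d) = ∫_{−d}^{d} κ e^{−2κ|x|} dx = 1 − e^{−2κd} = 1 − e^{−1.763} = 0.8285.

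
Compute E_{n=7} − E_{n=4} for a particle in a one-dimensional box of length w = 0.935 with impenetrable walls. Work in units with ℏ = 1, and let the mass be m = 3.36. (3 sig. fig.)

ΔE = 55.4

E_n = n²π²ℏ²/(2mw²), so ΔE = (7² − 4²) π²ℏ²/(2mw²).
ΔE = 33 × π² / (2 × 3.36 × 0.935²) = 55.44.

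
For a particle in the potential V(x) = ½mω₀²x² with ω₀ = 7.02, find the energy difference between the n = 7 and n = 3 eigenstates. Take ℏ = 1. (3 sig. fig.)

ΔE = 28.1

E_n = ℏω₀(n + ½), so ΔE = (7 − 3) ℏω₀ = 4 × 7.02 = 28.08.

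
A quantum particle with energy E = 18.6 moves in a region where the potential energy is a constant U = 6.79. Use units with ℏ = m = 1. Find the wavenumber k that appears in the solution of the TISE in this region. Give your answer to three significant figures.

k = 4.86

With E > U the solution is oscillatory, ψ ∝ e^{±ikx} with k = √(2m(E − U))/ℏ.
k = √(2 × 1 × 11.81) = 4.860.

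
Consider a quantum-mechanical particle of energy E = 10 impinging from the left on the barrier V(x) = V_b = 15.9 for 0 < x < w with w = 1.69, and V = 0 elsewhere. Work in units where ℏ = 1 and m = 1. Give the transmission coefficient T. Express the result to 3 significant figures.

E < V_b: inside the barrier ψ ∝ e^{±κx} with κ = √(2m(V_b − E))/ℏ = 3.435.
κw = 5.805, sinh(κw) = 166.0.
Matching ψ, ψ′ at both faces gives T = [1 + V_b² sinh²(κw) / (4E(V_b − E))]⁻¹ = 1/29530 = 0.0000339.

T = 0.0000339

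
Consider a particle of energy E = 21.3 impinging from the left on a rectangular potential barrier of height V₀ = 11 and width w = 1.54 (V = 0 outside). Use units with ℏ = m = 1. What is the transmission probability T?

T = 0.945

Above the barrier the interior wavenumber is k₂ = √(2m(E − V₀))/ℏ = 4.539, giving phase k₂w = 6.990.
T = [1 + V₀² sin²(k₂w) / (4E(E − V₀))]⁻¹ = 1/1.058 = 0.945.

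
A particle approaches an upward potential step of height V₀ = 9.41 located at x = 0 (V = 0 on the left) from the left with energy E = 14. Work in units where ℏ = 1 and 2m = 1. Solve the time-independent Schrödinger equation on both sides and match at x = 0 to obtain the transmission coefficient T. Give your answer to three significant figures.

T = 0.926

On each side the TISE gives plane waves with k = √(2m(E − V))/ℏ: k₁ = √(2·½·14) = 3.742, k₂ = √(2·½·4.59) = 2.142.
Matching ψ and ψ′ at x = 0 gives r = (k₁ − k₂)/(k₁ + k₂), so R = r² = 0.07387 and T = 1 − R = 0.9261.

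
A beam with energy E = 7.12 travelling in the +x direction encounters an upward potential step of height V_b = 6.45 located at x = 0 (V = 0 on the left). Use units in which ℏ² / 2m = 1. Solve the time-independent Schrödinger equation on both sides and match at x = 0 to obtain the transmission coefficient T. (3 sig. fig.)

T = 0.719

The wavenumbers are k₁ = √(2mE)/ℏ = 2.668 on the left and k₂ = √(2m(E − V_b))/ℏ = 0.8185 on the right.
Matching ψ and ψ′ at x = 0 gives r = (k₁ − k₂)/(k₁ + k₂), so R = r² = 0.2814 and T = 1 − R = 0.7186.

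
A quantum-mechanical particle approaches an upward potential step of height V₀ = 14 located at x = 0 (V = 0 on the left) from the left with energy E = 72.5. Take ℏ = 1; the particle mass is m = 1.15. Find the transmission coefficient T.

The wavenumbers are k₁ = √(2mE)/ℏ = 12.91 on the left and k₂ = √(2m(E − V₀))/ℏ = 11.60 on the right.
Continuity of ψ and ψ′ at the step yields the reflection amplitude r = (k₁ − k₂)/(k₁ + k₂) = 0.05359; thus R = |r|² = 0.002872, T = 0.9971.

T = 0.997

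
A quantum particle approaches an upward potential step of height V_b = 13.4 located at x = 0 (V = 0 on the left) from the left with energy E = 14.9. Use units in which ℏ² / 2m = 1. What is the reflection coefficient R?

R = 0.269

On each side the TISE gives plane waves with k = √(2m(E − V))/ℏ: k₁ = √(2·½·14.9) = 3.860, k₂ = √(2·½·1.5) = 1.225.
Matching ψ and ψ′ at x = 0 gives r = (k₁ − k₂)/(k₁ + k₂), so R = r² = 0.2686 and T = 1 − R = 0.7314.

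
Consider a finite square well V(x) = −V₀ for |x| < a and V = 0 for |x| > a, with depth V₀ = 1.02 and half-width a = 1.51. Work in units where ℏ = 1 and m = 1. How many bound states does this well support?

N = 2

The dimensionless depth is z₀ = a√(2mV₀)/ℏ = 1.51 × √(2.040) = 2.157.
The even/odd transcendental equations gain one root per π/2 in z₀, giving N = 1 + ⌊2z₀/π⌋ = 1 + ⌊1.373⌋ = 2.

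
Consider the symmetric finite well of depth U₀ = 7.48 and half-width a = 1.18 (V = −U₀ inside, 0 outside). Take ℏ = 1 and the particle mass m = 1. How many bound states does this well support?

The dimensionless depth is z₀ = a√(2mU₀)/ℏ = 1.18 × √(14.96) = 4.564.
The even/odd transcendental equations gain one root per π/2 in z₀, giving N = 1 + ⌊2z₀/π⌋ = 1 + ⌊2.906⌋ = 3.

N = 3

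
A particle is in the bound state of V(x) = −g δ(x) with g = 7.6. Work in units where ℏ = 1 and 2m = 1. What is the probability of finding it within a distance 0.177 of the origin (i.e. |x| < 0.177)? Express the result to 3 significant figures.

P = 0.740

The normalised bound state is ψ = √κ e^{−κ|x|} with κ = mg/ℏ² = 3.800.
P(|x| < d) = ∫_{−d}^{d} κ e^{−2κ|x|} dx = 1 − e^{−2κd} = 1 − e^{−1.345} = 0.7395.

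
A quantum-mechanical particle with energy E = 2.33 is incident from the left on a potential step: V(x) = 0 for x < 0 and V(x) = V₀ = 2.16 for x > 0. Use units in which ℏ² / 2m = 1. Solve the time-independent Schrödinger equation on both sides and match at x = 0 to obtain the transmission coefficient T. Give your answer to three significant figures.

T = 0.670

The wavenumbers are k₁ = √(2mE)/ℏ = 1.526 on the left and k₂ = √(2m(E − V₀))/ℏ = 0.4123 on the right.
Continuity of ψ and ψ′ at the step yields the reflection amplitude r = (k₁ − k₂)/(k₁ + k₂) = 0.5747; thus R = |r|² = 0.3302, T = 0.6698.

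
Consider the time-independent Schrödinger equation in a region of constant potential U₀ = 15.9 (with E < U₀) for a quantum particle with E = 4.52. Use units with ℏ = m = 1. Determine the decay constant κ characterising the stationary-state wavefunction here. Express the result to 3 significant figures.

Since E < U₀ the TISE in this region is ψ'' = κ²ψ with κ = √(2m(U₀ − E))/ℏ.
κ = √(2 × 1 × 11.38) = 4.771.

κ = 4.77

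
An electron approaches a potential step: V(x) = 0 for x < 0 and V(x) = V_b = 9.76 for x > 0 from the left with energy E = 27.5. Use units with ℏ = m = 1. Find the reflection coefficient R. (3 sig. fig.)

R = 0.0119

The wavenumbers are k₁ = √(2mE)/ℏ = 7.416 on the left and k₂ = √(2m(E − V_b))/ℏ = 5.957 on the right.
Matching ψ and ψ′ at x = 0 gives r = (k₁ − k₂)/(k₁ + k₂), so R = r² = 0.01191 and T = 1 − R = 0.9881.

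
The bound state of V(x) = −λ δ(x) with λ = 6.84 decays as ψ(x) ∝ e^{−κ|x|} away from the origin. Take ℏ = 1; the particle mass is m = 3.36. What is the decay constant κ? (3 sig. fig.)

Integrating the TISE across x = 0 gives the cusp condition ψ'(0⁺) − ψ'(0⁻) = −(2mλ/ℏ²)ψ(0).
With ψ ∝ e^{−κ|x|} this yields −2κ = −2mλ/ℏ², so κ = mλ/ℏ² = 22.98.

κ = 23.0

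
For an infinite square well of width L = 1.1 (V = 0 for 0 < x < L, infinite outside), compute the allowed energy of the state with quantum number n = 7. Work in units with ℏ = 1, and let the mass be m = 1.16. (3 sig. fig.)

E = 172

The infinite-well eigenfunctions ψ_n = √(2/L) sin(nπx/L) vanish at both walls, giving E_n = n²π²ℏ²/(2mL²).
E_7 = 7² × π² / (2 × 1.16 × 1.1²) = 172.3.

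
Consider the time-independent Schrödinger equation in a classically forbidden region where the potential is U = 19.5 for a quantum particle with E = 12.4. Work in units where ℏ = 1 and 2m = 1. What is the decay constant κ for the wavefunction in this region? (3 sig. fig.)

κ = 2.66

Since E < U the TISE in this region is ψ'' = κ²ψ with κ = √(2m(U − E))/ℏ.
κ = √(2 × 0.5 × 7.1) = 2.665.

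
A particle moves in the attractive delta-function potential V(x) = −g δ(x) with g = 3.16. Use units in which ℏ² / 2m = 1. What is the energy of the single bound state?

The bound state is ψ(x) = √κ e^{−κ|x|}. The derivative jump ψ'(0⁺) − ψ'(0⁻) = −(2mg/ℏ²)ψ(0) fixes κ = mg/ℏ² = 1.580.
Then E = −ℏ²κ²/(2m) = −mg²/(2ℏ²) = -2.496.

E = -2.50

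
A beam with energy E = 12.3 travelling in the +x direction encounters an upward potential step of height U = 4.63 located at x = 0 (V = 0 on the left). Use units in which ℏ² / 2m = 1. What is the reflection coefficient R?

R = 0.0138

The wavenumbers are k₁ = √(2mE)/ℏ = 3.507 on the left and k₂ = √(2m(E − U))/ℏ = 2.769 on the right.
Continuity of ψ and ψ′ at the step yields the reflection amplitude r = (k₁ − k₂)/(k₁ + k₂) = 0.1175; thus R = |r|² = 0.01381, T = 0.9862.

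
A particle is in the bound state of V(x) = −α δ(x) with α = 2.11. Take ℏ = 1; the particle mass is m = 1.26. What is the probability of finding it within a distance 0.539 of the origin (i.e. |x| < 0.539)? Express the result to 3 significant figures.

The normalised bound state is ψ = √κ e^{−κ|x|} with κ = mα/ℏ² = 2.659.
P(|x| < d) = ∫_{−d}^{d} κ e^{−2κ|x|} dx = 1 − e^{−2κd} = 1 − e^{−2.866} = 0.9431.

P = 0.943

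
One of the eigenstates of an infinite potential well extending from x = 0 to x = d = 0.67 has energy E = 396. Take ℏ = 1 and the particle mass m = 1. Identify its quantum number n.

n = 6

From E_n = n²π²ℏ²/(2md²) invert to n = √(2md²E)/(πℏ).
n = (0.67/π) × √(2 × 1 × 396) = 6.002 → n = 6.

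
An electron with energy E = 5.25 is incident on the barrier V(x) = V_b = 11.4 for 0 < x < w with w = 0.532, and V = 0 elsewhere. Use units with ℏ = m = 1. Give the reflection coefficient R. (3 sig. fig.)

E < V_b: inside the barrier ψ ∝ e^{±κx} with κ = √(2m(V_b − E))/ℏ = 3.507.
κw = 1.866, sinh(κw) = 3.153.
The exact tunnelling result is T⁻¹ = 1 + V_b² sinh²(κw) / [4E(V_b − E)] = 11.00, so T = 0.0909.
R = 1 − T = 0.909.

R = 0.909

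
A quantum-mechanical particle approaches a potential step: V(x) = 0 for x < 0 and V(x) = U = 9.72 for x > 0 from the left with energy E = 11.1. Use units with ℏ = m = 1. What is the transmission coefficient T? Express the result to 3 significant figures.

On each side the TISE gives plane waves with k = √(2m(E − V))/ℏ: k₁ = √(2·1·11.1) = 4.712, k₂ = √(2·1·1.38) = 1.661.
Matching ψ and ψ′ at x = 0 gives r = (k₁ − k₂)/(k₁ + k₂), so R = r² = 0.2291 and T = 1 − R = 0.7709.

T = 0.771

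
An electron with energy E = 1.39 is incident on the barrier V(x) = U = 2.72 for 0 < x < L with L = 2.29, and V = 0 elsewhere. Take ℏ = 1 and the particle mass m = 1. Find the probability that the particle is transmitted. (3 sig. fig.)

Since E < U the interior solution is evanescent with decay constant κ = √(2m(U − E))/ℏ = 1.631.
κL = 3.735, sinh(κL) = 20.93.
The exact tunnelling result is T⁻¹ = 1 + U² sinh²(κL) / [4E(U − E)] = 439.3, so T = 0.00228.

T = 0.00228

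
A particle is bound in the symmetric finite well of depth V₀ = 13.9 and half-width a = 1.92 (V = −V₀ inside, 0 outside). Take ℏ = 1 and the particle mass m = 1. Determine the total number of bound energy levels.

N = 7

The dimensionless depth is z₀ = a√(2mV₀)/ℏ = 1.92 × √(27.80) = 10.12.
The even/odd transcendental equations gain one root per π/2 in z₀, giving N = 1 + ⌊2z₀/π⌋ = 1 + ⌊6.445⌋ = 7.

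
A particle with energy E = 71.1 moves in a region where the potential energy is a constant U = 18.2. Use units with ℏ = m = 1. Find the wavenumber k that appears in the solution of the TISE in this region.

With E > U the solution is oscillatory, ψ ∝ e^{±ikx} with k = √(2m(E − U))/ℏ.
k = √(2 × 1 × 52.9) = 10.29.

k = 10.3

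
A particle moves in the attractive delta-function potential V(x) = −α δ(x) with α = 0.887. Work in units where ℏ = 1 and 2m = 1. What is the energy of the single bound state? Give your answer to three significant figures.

E = -0.197

The bound state is ψ(x) = √κ e^{−κ|x|}. The derivative jump ψ'(0⁺) − ψ'(0⁻) = −(2mα/ℏ²)ψ(0) fixes κ = mα/ℏ² = 0.4435.
Then E = −ℏ²κ²/(2m) = −mα²/(2ℏ²) = -0.1967.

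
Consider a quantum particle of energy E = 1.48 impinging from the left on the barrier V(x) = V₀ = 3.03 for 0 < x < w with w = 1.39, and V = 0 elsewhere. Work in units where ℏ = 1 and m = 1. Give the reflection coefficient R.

R = 0.971

E < V₀: inside the barrier ψ ∝ e^{±κx} with κ = √(2m(V₀ − E))/ℏ = 1.761.
κw = 2.447, sinh(κw) = 5.736.
Matching ψ, ψ′ at both faces gives T = [1 + V₀² sinh²(κw) / (4E(V₀ − E))]⁻¹ = 1/33.91 = 0.0295.
R = 1 − T = 0.971.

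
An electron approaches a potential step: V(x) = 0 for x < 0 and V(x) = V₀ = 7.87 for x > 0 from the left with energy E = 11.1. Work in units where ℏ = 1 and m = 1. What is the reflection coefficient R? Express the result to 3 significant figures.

R = 0.0895

On each side the TISE gives plane waves with k = √(2m(E − V))/ℏ: k₁ = √(2·1·11.1) = 4.712, k₂ = √(2·1·3.23) = 2.542.
Continuity of ψ and ψ′ at the step yields the reflection amplitude r = (k₁ − k₂)/(k₁ + k₂) = 0.2992; thus R = |r|² = 0.08951, T = 0.9105.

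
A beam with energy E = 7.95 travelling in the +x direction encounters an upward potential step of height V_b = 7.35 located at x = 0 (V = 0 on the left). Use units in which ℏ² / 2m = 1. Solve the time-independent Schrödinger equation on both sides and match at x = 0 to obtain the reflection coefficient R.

On each side the TISE gives plane waves with k = √(2m(E − V))/ℏ: k₁ = √(2·½·7.95) = 2.820, k₂ = √(2·½·0.6) = 0.7746.
Matching ψ and ψ′ at x = 0 gives r = (k₁ − k₂)/(k₁ + k₂), so R = r² = 0.3237 and T = 1 − R = 0.6763.

R = 0.324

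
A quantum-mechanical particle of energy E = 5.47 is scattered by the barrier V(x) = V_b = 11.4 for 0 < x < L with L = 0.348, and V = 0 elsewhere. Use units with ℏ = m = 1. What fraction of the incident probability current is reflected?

R = 0.695

Since E < V_b the interior solution is evanescent with decay constant κ = √(2m(V_b − E))/ℏ = 3.444.
κL = 1.198, sinh(κL) = 1.507.
Matching ψ, ψ′ at both faces gives T = [1 + V_b² sinh²(κL) / (4E(V_b − E))]⁻¹ = 1/3.274 = 0.305.
R = 1 − T = 0.695.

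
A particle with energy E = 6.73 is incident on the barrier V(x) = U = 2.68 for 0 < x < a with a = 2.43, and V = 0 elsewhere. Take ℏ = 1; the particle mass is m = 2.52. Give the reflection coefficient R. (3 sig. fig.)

E > U: inside the barrier k₂ = √(2m(E − U))/ℏ = 4.518, k₂a = 10.98.
T = [1 + U² sin²(k₂a) / (4E(E − U))]⁻¹ = 1/1.066 = 0.938.
R = 1 − T = 0.0618.

R = 0.0618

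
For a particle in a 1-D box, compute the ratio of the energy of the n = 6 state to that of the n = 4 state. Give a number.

2.25

Since E_n ∝ n², the ratio is (6/4)² = 2.25.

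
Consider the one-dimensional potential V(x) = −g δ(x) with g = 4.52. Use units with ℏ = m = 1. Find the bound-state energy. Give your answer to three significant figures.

For x ≠ 0 the bound state is ψ ∝ e^{−κ|x|}; integrating the TISE across the delta gives the cusp condition 2κ = 2mg/ℏ², so κ = 4.520.
Then E = −ℏ²κ²/(2m) = −mg²/(2ℏ²) = -10.22.

E = -10.2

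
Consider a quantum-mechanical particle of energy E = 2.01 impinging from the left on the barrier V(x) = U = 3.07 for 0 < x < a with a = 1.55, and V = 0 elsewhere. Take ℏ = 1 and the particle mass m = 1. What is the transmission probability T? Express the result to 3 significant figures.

T = 0.0389

Since E < U the interior solution is evanescent with decay constant κ = √(2m(U − E))/ℏ = 1.456.
κa = 2.257, sinh(κa) = 4.724.
Matching ψ, ψ′ at both faces gives T = [1 + U² sinh²(κa) / (4E(U − E))]⁻¹ = 1/25.68 = 0.0389.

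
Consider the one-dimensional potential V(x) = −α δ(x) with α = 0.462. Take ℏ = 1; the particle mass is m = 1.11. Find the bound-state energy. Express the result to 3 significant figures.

E = -0.118

The bound state is ψ(x) = √κ e^{−κ|x|}. The derivative jump ψ'(0⁺) − ψ'(0⁻) = −(2mα/ℏ²)ψ(0) fixes κ = mα/ℏ² = 0.5128.
Then E = −ℏ²κ²/(2m) = −mα²/(2ℏ²) = -0.1185.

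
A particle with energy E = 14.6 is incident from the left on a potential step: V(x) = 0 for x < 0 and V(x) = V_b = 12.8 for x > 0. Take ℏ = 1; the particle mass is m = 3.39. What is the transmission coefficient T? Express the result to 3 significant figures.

The wavenumbers are k₁ = √(2mE)/ℏ = 9.949 on the left and k₂ = √(2m(E − V_b))/ℏ = 3.493 on the right.
Continuity of ψ and ψ′ at the step yields the reflection amplitude r = (k₁ − k₂)/(k₁ + k₂) = 0.4802; thus R = |r|² = 0.2306, T = 0.7694.

T = 0.769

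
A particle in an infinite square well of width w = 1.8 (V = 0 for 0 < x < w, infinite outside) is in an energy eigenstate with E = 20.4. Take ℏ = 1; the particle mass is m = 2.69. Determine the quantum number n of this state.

For an infinite well E_n = n²π²ℏ²/(2mw²), so n = (w/πℏ)√(2mE).
n = (1.8/π) × √(2 × 2.69 × 20.4) = 6.002 → n = 6.

n = 6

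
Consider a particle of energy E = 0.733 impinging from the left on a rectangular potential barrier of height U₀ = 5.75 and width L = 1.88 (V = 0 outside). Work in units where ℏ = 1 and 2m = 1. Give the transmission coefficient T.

T = 0.000392

E < U₀: inside the barrier ψ ∝ e^{±κx} with κ = √(2m(U₀ − E))/ℏ = 2.240.
κL = 4.211, sinh(κL) = 33.70.
Matching ψ, ψ′ at both faces gives T = [1 + U₀² sinh²(κL) / (4E(U₀ − E))]⁻¹ = 1/2554 = 0.000392.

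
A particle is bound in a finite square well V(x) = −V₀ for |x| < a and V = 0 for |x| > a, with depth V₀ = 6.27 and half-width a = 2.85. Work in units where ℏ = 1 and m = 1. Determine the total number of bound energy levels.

N = 7

Define the well-strength parameter z₀ = (a/ℏ)√(2mV₀) = 2.85 × √(2·1·6.27) = 10.09.
The even/odd transcendental equations gain one root per π/2 in z₀, giving N = 1 + ⌊2z₀/π⌋ = 1 + ⌊6.425⌋ = 7.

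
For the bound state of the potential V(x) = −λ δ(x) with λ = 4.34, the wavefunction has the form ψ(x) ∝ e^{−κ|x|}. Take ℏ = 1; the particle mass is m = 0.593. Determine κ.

Integrate −(ℏ²/2m)ψ'' − λδ(x)ψ = Eψ from −ε to +ε: the ψ'' term gives ψ'(0⁺) − ψ'(0⁻) and the δ term gives −(2mλ/ℏ²)ψ(0).
With ψ ∝ e^{−κ|x|} this yields −2κ = −2mλ/ℏ², so κ = mλ/ℏ² = 2.574.

κ = 2.57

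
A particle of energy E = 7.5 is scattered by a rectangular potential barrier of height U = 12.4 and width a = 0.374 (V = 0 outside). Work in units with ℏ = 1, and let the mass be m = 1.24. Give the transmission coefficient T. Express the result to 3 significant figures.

E < U: inside the barrier ψ ∝ e^{±κx} with κ = √(2m(U − E))/ℏ = 3.486.
κa = 1.304, sinh(κa) = 1.706.
Matching ψ, ψ′ at both faces gives T = [1 + U² sinh²(κa) / (4E(U − E))]⁻¹ = 1/4.044 = 0.247.

T = 0.247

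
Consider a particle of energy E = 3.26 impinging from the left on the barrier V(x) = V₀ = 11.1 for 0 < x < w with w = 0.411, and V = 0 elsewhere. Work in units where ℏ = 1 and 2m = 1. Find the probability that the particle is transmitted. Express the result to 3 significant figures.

T = 0.291

Since E < V₀ the interior solution is evanescent with decay constant κ = √(2m(V₀ − E))/ℏ = 2.800.
κw = 1.151, sinh(κw) = 1.422.
The exact tunnelling result is T⁻¹ = 1 + V₀² sinh²(κw) / [4E(V₀ − E)] = 3.438, so T = 0.291.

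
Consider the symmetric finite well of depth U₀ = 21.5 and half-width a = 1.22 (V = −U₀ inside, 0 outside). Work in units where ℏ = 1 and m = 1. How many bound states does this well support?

N = 6

The dimensionless depth is z₀ = a√(2mU₀)/ℏ = 1.22 × √(43.00) = 8.000.
The even/odd transcendental equations gain one root per π/2 in z₀, giving N = 1 + ⌊2z₀/π⌋ = 1 + ⌊5.093⌋ = 6.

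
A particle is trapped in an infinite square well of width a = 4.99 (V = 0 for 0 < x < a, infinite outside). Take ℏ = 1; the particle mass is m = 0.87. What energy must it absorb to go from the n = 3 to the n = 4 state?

ΔE = 1.59

E_n = n²π²ℏ²/(2ma²), so ΔE = (4² − 3²) π²ℏ²/(2ma²).
ΔE = 7 × π² / (2 × 0.87 × 4.99²) = 1.595.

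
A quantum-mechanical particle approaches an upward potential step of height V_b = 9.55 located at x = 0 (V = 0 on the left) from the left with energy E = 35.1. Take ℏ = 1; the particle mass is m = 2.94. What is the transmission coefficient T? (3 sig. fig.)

T = 0.994

The wavenumbers are k₁ = √(2mE)/ℏ = 14.37 on the left and k₂ = √(2m(E − V_b))/ℏ = 12.26 on the right.
Continuity of ψ and ψ′ at the step yields the reflection amplitude r = (k₁ − k₂)/(k₁ + k₂) = 0.07922; thus R = |r|² = 0.006277, T = 0.9937.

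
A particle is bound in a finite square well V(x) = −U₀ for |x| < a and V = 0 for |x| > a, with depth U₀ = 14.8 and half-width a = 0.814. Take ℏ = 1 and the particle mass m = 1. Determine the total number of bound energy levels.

The dimensionless depth is z₀ = a√(2mU₀)/ℏ = 0.814 × √(29.60) = 4.429.
A new bound state (alternating even/odd) appears each time z₀ passes a multiple of π/2, so N = ⌊2z₀/π⌋ + 1 = ⌊2.819⌋ + 1 = 3.

N = 3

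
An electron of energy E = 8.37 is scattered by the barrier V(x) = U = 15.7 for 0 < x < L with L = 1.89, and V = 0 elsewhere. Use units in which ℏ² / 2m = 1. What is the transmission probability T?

E < U: inside the barrier ψ ∝ e^{±κx} with κ = √(2m(U − E))/ℏ = 2.707.
κL = 5.117, sinh(κL) = 83.41.
The exact tunnelling result is T⁻¹ = 1 + U² sinh²(κL) / [4E(U − E)] = 6989, so T = 0.000143.

T = 0.000143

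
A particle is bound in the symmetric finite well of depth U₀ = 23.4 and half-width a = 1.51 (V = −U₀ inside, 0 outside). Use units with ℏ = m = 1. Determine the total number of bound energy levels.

Define the well-strength parameter z₀ = (a/ℏ)√(2mU₀) = 1.51 × √(2·1·23.4) = 10.33.
A new bound state (alternating even/odd) appears each time z₀ passes a multiple of π/2, so N = ⌊2z₀/π⌋ + 1 = ⌊6.576⌋ + 1 = 7.

N = 7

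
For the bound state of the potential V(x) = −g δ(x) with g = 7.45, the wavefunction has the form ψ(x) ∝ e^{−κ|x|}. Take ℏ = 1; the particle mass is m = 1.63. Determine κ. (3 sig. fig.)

Integrating the TISE across x = 0 gives the cusp condition ψ'(0⁺) − ψ'(0⁻) = −(2mg/ℏ²)ψ(0).
With ψ ∝ e^{−κ|x|} this yields −2κ = −2mg/ℏ², so κ = mg/ℏ² = 12.14.

κ = 12.1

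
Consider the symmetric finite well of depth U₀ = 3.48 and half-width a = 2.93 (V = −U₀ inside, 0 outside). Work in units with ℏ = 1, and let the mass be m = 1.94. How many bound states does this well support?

Define the well-strength parameter z₀ = (a/ℏ)√(2mU₀) = 2.93 × √(2·1.94·3.48) = 10.77.
The even/odd transcendental equations gain one root per π/2 in z₀, giving N = 1 + ⌊2z₀/π⌋ = 1 + ⌊6.854⌋ = 7.

N = 7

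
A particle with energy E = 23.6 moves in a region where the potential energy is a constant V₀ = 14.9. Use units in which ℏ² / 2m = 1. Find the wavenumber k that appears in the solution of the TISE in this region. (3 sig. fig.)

k = 2.95

With E > V₀ the solution is oscillatory, ψ ∝ e^{±ikx} with k = √(2m(E − V₀))/ℏ.
k = √(2 × 0.5 × 8.7) = 2.950.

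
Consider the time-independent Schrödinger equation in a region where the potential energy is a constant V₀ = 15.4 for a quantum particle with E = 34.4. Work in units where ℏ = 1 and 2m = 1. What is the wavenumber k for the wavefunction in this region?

k = 4.36

With E > V₀ the solution is oscillatory, ψ ∝ e^{±ikx} with k = √(2m(E − V₀))/ℏ.
k = √(2 × 0.5 × 19) = 4.359.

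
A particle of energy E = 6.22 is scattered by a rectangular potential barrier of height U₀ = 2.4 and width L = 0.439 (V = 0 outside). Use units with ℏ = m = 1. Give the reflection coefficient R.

R = 0.0505

E > U₀: inside the barrier k₂ = √(2m(E − U₀))/ℏ = 2.764, k₂L = 1.213.
Matching at both interfaces gives T⁻¹ = 1 + U₀² sin²(k₂L) / [4E(E − U₀)] = 1.053, hence T = 0.949.
R = 1 − T = 0.0505.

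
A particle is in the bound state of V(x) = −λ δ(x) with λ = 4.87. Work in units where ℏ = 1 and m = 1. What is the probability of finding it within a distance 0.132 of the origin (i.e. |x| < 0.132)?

The normalised bound state is ψ = √κ e^{−κ|x|} with κ = mλ/ℏ² = 4.870.
P(|x| < d) = ∫_{−d}^{d} κ e^{−2κ|x|} dx = 1 − e^{−2κd} = 1 − e^{−1.286} = 0.7235.

P = 0.724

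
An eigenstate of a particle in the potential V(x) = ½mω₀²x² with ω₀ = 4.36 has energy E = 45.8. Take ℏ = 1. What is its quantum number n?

Invert E_n = (n + ½)ℏω₀: n = E/ℏω₀ − ½ = 10.005, so n = 10.

n = 10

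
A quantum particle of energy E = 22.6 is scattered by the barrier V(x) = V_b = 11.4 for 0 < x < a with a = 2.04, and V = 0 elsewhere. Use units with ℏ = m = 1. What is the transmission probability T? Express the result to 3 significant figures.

T = 0.993

Above the barrier the interior wavenumber is k₂ = √(2m(E − V_b))/ℏ = 4.733, giving phase k₂a = 9.655.
T = [1 + V_b² sin²(k₂a) / (4E(E − V_b))]⁻¹ = 1/1.007 = 0.993.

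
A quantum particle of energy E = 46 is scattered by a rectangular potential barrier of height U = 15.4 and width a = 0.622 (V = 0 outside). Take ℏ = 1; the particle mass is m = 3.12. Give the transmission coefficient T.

T = 0.978

E > U: inside the barrier k₂ = √(2m(E − U))/ℏ = 13.82, k₂a = 8.595.
T = [1 + U² sin²(k₂a) / (4E(E − U))]⁻¹ = 1/1.023 = 0.978.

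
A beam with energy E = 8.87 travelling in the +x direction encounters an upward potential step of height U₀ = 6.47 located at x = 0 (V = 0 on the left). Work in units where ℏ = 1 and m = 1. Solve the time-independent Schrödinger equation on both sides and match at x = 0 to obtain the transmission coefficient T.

T = 0.900

On each side the TISE gives plane waves with k = √(2m(E − V))/ℏ: k₁ = √(2·1·8.87) = 4.212, k₂ = √(2·1·2.4) = 2.191.
Continuity of ψ and ψ′ at the step yields the reflection amplitude r = (k₁ − k₂)/(k₁ + k₂) = 0.3156; thus R = |r|² = 0.09963, T = 0.9004.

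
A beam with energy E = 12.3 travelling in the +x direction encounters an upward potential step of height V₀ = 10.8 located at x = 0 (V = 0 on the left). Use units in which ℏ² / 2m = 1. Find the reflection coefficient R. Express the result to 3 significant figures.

R = 0.233

On each side the TISE gives plane waves with k = √(2m(E − V))/ℏ: k₁ = √(2·½·12.3) = 3.507, k₂ = √(2·½·1.5) = 1.225.
Matching ψ and ψ′ at x = 0 gives r = (k₁ − k₂)/(k₁ + k₂), so R = r² = 0.2327 and T = 1 − R = 0.7673.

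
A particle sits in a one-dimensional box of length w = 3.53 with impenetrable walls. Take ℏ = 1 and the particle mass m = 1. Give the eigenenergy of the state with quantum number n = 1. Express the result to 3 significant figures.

The infinite-well eigenfunctions ψ_n = √(2/w) sin(nπx/w) vanish at both walls, giving E_n = n²π²ℏ²/(2mw²).
E_1 = 1² × π² / (2 × 1 × 3.53²) = 0.3960.

E = 0.396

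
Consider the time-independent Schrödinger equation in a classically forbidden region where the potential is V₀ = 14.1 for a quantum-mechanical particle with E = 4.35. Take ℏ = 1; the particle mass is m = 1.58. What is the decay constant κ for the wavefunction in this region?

Since E < V₀ the TISE in this region is ψ'' = κ²ψ with κ = √(2m(V₀ − E))/ℏ.
κ = √(2 × 1.58 × 9.75) = 5.551.

κ = 5.55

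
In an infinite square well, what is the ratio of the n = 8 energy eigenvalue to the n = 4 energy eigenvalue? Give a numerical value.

Since E_n ∝ n², the ratio is (8/4)² = 4.

4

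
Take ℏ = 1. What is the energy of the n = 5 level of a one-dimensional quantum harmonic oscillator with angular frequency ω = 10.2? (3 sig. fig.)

E = 56.1

The oscillator eigenvalues are E_n = ℏω(n + ½), so E_5 = 10.2 × 5.5 = 56.10.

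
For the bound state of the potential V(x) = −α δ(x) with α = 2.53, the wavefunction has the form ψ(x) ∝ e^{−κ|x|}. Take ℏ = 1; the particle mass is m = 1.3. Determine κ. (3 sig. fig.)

Integrating the TISE across x = 0 gives the cusp condition ψ'(0⁺) − ψ'(0⁻) = −(2mα/ℏ²)ψ(0).
With ψ ∝ e^{−κ|x|} this yields −2κ = −2mα/ℏ², so κ = mα/ℏ² = 3.289.

κ = 3.29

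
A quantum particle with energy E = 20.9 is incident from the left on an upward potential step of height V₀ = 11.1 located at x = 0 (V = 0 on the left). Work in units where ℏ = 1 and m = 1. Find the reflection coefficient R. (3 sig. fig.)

On each side the TISE gives plane waves with k = √(2m(E − V))/ℏ: k₁ = √(2·1·20.9) = 6.465, k₂ = √(2·1·9.8) = 4.427.
Matching ψ and ψ′ at x = 0 gives r = (k₁ − k₂)/(k₁ + k₂), so R = r² = 0.03501 and T = 1 − R = 0.9650.

R = 0.0350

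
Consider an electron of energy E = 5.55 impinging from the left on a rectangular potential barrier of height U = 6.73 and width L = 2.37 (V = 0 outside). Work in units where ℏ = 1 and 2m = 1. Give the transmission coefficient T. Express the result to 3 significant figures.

T = 0.0134

E < U: inside the barrier ψ ∝ e^{±κx} with κ = √(2m(U − E))/ℏ = 1.086.
κL = 2.574, sinh(κL) = 6.524.
Matching ψ, ψ′ at both faces gives T = [1 + U² sinh²(κL) / (4E(U − E))]⁻¹ = 1/74.59 = 0.0134.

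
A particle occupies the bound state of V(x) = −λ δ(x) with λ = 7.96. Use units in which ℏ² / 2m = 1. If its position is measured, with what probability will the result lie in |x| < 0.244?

The normalised bound state is ψ = √κ e^{−κ|x|} with κ = mλ/ℏ² = 3.980.
P(|x| < d) = ∫_{−d}^{d} κ e^{−2κ|x|} dx = 1 − e^{−2κd} = 1 − e^{−1.942} = 0.8566.

P = 0.857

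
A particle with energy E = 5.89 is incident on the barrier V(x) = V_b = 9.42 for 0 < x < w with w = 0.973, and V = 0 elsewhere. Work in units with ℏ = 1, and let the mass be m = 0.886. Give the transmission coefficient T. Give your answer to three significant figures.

T = 0.0285

E < V_b: inside the barrier ψ ∝ e^{±κx} with κ = √(2m(V_b − E))/ℏ = 2.501.
κw = 2.434, sinh(κw) = 5.656.
The exact tunnelling result is T⁻¹ = 1 + V_b² sinh²(κw) / [4E(V_b − E)] = 35.13, so T = 0.0285.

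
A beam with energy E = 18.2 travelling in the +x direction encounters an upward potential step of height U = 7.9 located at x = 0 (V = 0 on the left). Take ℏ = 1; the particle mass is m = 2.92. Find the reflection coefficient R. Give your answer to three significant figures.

The wavenumbers are k₁ = √(2mE)/ℏ = 10.31 on the left and k₂ = √(2m(E − U))/ℏ = 7.756 on the right.
Continuity of ψ and ψ′ at the step yields the reflection amplitude r = (k₁ − k₂)/(k₁ + k₂) = 0.1414; thus R = |r|² = 0.01998, T = 0.9800.

R = 0.0200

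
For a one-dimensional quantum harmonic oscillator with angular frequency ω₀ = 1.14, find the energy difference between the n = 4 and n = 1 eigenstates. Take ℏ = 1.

ΔE = 3.42

E_n = ℏω₀(n + ½), so ΔE = (4 − 1) ℏω₀ = 3 × 1.14 = 3.420.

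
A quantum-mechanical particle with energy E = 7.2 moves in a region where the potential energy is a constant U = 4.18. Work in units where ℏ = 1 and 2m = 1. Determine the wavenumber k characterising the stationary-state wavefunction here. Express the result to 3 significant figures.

k = 1.74

With E > U the solution is oscillatory, ψ ∝ e^{±ikx} with k = √(2m(E − U))/ℏ.
k = √(2 × 0.5 × 3.02) = 1.738.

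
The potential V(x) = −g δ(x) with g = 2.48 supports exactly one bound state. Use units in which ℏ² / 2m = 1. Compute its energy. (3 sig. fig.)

For x ≠ 0 the bound state is ψ ∝ e^{−κ|x|}; integrating the TISE across the delta gives the cusp condition 2κ = 2mg/ℏ², so κ = 1.240.
Then E = −ℏ²κ²/(2m) = −mg²/(2ℏ²) = -1.538.

E = -1.54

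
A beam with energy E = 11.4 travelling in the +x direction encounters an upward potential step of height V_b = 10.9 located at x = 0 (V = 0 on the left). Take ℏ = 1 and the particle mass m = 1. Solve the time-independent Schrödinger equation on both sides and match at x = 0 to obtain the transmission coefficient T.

T = 0.573

The wavenumbers are k₁ = √(2mE)/ℏ = 4.775 on the left and k₂ = √(2m(E − V_b))/ℏ = 1.000 on the right.
Continuity of ψ and ψ′ at the step yields the reflection amplitude r = (k₁ − k₂)/(k₁ + k₂) = 0.6537; thus R = |r|² = 0.4273, T = 0.5727.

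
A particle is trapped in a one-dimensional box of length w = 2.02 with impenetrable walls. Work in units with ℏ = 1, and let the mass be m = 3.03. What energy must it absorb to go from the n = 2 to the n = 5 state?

E_n = n²π²ℏ²/(2mw²), so ΔE = (5² − 2²) π²ℏ²/(2mw²).
ΔE = 21 × π² / (2 × 3.03 × 2.02²) = 8.382.

ΔE = 8.38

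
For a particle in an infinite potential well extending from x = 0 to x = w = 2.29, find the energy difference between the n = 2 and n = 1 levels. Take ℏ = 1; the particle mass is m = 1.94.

E_n = n²π²ℏ²/(2mw²), so ΔE = (2² − 1²) π²ℏ²/(2mw²).
ΔE = 3 × π² / (2 × 1.94 × 2.29²) = 1.455.

ΔE = 1.46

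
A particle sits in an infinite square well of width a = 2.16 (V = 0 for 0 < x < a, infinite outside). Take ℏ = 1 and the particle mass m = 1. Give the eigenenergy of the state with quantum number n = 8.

The infinite-well eigenfunctions ψ_n = √(2/a) sin(nπx/a) vanish at both walls, giving E_n = n²π²ℏ²/(2ma²).
E_8 = 8² × π² / (2 × 1 × 2.16²) = 67.69.

E = 67.7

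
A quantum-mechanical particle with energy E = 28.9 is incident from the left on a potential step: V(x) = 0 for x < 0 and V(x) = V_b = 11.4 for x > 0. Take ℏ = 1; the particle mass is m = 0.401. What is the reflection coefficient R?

R = 0.0156

On each side the TISE gives plane waves with k = √(2m(E − V))/ℏ: k₁ = √(2·0.401·28.9) = 4.814, k₂ = √(2·0.401·17.5) = 3.746.
Continuity of ψ and ψ′ at the step yields the reflection amplitude r = (k₁ − k₂)/(k₁ + k₂) = 0.1248; thus R = |r|² = 0.01556, T = 0.9844.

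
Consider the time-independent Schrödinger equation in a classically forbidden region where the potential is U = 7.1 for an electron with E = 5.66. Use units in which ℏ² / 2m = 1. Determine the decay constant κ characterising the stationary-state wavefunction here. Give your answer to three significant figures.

κ = 1.20

Since E < U the TISE in this region is ψ'' = κ²ψ with κ = √(2m(U − E))/ℏ.
κ = √(2 × 0.5 × 1.44) = 1.200.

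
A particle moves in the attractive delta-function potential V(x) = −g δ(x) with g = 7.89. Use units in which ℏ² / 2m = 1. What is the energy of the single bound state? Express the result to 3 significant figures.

The bound state is ψ(x) = √κ e^{−κ|x|}. The derivative jump ψ'(0⁺) − ψ'(0⁻) = −(2mg/ℏ²)ψ(0) fixes κ = mg/ℏ² = 3.945.
Then E = −ℏ²κ²/(2m) = −mg²/(2ℏ²) = -15.56.

E = -15.6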